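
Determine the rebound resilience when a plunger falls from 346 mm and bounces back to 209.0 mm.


Resilience = h_rebound / h_drop * 100
= 209.0 / 346 * 100
= 60.4%

60.4%


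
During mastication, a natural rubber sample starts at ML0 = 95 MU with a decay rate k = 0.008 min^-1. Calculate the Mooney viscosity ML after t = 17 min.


ML = ML0 * exp(-k * t)
ML = 95 * exp(-0.008 * 17)
ML = 95 * 0.8728
ML = 82.92 MU

82.92 MU


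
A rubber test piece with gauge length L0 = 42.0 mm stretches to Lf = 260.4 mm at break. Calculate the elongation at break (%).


Elongation = (Lf - L0) / L0 * 100
= (260.4 - 42.0) / 42.0 * 100
= 218.4 / 42.0 * 100
= 520.0%

520.0%


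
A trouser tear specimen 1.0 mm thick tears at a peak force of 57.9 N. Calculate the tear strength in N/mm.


Tear strength = force / thickness
= 57.9 / 1.0
= 57.9 N/mm

57.9 N/mm


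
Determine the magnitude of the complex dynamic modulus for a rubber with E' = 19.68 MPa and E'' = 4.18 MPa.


|E*| = sqrt(E'^2 + E''^2)
= sqrt(19.68^2 + 4.18^2)
= sqrt(387.3024 + 17.4724)
= 20.119 MPa

20.119 MPa


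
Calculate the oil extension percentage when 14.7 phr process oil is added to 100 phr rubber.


Oil % = oil / (100 + oil) * 100
= 14.7 / (100 + 14.7) * 100
= 14.7 / 114.7 * 100
= 12.82%

12.82%


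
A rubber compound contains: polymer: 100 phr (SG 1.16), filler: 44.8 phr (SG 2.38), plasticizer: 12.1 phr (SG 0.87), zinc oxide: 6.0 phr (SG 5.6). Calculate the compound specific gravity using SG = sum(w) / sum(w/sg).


Sum of weights = 162.9
Volume contributions:
  polymer: 100/1.16 = 86.2069
  filler: 44.8/2.38 = 18.8235
  plasticizer: 12.1/0.87 = 13.9080
  zinc oxide: 6.0/5.6 = 1.0714
Sum of volumes = 120.0099
SG = 162.9 / 120.0099 = 1.357

SG = 1.357


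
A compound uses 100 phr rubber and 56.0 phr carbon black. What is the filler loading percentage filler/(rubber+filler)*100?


Filler % = filler / (rubber + filler) * 100
= 56.0 / (100 + 56.0) * 100
= 56.0 / 156.0 * 100
= 35.9%

35.9%


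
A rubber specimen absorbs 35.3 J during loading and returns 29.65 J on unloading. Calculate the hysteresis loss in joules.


Hysteresis loss = loading - unloading
= 35.3 - 29.65
= 5.65 J

5.65 J


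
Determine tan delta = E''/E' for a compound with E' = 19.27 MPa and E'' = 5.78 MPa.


tan delta = E'' / E'
= 5.78 / 19.27
= 0.2999

tan delta = 0.2999


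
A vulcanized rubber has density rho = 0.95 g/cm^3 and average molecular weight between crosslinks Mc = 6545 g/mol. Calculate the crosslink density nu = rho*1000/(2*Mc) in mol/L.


nu = rho * 1000 / (2 * Mc)
nu = 0.95 * 1000 / (2 * 6545)
nu = 950.0 / 13090
nu = 0.0726 mol/L

0.0726 mol/L


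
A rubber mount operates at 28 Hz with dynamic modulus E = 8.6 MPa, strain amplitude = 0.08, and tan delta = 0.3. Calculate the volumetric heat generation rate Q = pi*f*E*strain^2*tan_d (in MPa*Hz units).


Q = pi * f * E * strain^2 * tan_d
= pi * 28 * 8.6 * 0.08^2 * 0.3
= pi * 28 * 8.6 * 0.0064 * 0.3
= 1.4525

Q = 1.4525


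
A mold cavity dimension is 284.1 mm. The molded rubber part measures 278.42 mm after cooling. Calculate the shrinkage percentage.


Shrinkage = (mold - part) / mold * 100
= (284.1 - 278.42) / 284.1 * 100
= 5.68 / 284.1 * 100
= 2.0%

2.0%


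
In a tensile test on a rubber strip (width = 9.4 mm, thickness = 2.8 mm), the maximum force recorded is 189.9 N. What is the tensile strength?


Area = width * thickness = 9.4 * 2.8 = 26.32 mm^2
TS = force / area = 189.9 / 26.32 = 7.22 MPa

7.22 MPa


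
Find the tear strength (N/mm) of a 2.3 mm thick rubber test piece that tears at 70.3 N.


Tear strength = force / thickness
= 70.3 / 2.3
= 30.57 N/mm

30.57 N/mm


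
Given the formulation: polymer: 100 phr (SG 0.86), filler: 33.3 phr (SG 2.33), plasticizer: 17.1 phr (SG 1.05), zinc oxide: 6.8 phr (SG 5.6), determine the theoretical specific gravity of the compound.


Sum of weights = 157.2
Volume contributions:
  polymer: 100/0.86 = 116.2791
  filler: 33.3/2.33 = 14.2918
  plasticizer: 17.1/1.05 = 16.2857
  zinc oxide: 6.8/5.6 = 1.2143
Sum of volumes = 148.0709
SG = 157.2 / 148.0709 = 1.062

SG = 1.062


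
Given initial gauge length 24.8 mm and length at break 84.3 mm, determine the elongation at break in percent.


Elongation = (Lf - L0) / L0 * 100
= (84.3 - 24.8) / 24.8 * 100
= 59.5 / 24.8 * 100
= 239.9%

239.9%


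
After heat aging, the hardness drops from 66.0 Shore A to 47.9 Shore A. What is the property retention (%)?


Retention = aged / original * 100
= 47.9 / 66.0 * 100
= 72.6%

72.6%


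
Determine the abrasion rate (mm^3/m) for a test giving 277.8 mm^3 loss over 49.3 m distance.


Rate = volume_loss / distance
= 277.8 / 49.3
= 5.635 mm^3/m

5.635 mm^3/m


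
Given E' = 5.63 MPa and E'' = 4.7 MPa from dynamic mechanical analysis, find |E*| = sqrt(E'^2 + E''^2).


|E*| = sqrt(E'^2 + E''^2)
= sqrt(5.63^2 + 4.7^2)
= sqrt(31.6969 + 22.0900)
= 7.334 MPa

7.334 MPa


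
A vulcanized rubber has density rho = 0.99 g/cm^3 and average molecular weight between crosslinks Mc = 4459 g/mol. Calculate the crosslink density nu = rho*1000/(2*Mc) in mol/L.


nu = rho * 1000 / (2 * Mc)
nu = 0.99 * 1000 / (2 * 4459)
nu = 990.0 / 8918
nu = 0.1110 mol/L

0.1110 mol/L


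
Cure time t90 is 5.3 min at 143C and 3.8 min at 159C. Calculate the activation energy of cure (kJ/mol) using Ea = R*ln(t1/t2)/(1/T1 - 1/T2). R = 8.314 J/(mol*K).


T1 = 416.15 K, T2 = 432.15 K
1/T1 - 1/T2 = 8.8968e-05
ln(t1/t2) = ln(5.3/3.8) = 0.3327
Ea = 8.314 * 0.3327 / 8.8968e-05 = 31091.0053 J/mol
Ea = 31.09 kJ/mol

31.09 kJ/mol


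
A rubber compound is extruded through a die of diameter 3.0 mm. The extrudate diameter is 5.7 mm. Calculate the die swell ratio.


Die swell ratio = D_extrudate / D_die
= 5.7 / 3.0
= 1.9

Die swell = 1.9


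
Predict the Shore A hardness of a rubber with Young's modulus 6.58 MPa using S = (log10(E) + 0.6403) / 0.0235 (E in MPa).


log10(E) = 0.0235*S - 0.6403  =>  S = (log10(E) + 0.6403) / 0.0235
log10(6.58) = 0.818226
S = (0.818226 + 0.6403) / 0.0235 = 1.458526 / 0.0235
S = 62.1

Shore A = 62.1


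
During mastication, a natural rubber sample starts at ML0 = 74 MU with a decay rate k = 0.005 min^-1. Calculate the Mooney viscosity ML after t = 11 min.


ML = ML0 * exp(-k * t)
ML = 74 * exp(-0.005 * 11)
ML = 74 * 0.9465
ML = 70.04 MU

70.04 MU


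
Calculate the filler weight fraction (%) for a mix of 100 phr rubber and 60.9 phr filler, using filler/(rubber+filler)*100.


Filler % = filler / (rubber + filler) * 100
= 60.9 / (100 + 60.9) * 100
= 60.9 / 160.9 * 100
= 37.85%

37.85%


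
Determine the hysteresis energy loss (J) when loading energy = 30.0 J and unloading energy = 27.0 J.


Hysteresis loss = loading - unloading
= 30.0 - 27.0
= 3.0 J

3.0 J


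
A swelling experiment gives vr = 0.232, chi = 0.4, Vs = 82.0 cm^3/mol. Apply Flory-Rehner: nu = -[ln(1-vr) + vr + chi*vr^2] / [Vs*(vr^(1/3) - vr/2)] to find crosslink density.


ln(1 - vr) = ln(1 - 0.232) = -0.2640
Numerator = -((-0.2640) + 0.232 + 0.4 * 0.232^2) = 0.0104
Denominator = 82.0 * (0.232^(1/3) - 0.232/2) = 40.8740
nu = 0.0104 / 40.8740 = 2.5532e-04 mol/cm^3

2.5532e-04 mol/cm^3


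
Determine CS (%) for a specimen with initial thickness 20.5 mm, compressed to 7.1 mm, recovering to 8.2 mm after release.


CS = (t0 - recovered) / (t0 - ts) * 100
= (20.5 - 8.2) / (20.5 - 7.1) * 100
= 12.3 / 13.4 * 100
= 91.8%

91.8%


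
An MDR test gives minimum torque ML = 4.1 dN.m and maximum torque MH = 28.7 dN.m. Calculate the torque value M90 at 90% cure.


M90 = ML + 0.9 * (MH - ML)
M90 = 4.1 + 0.9 * (28.7 - 4.1)
M90 = 4.1 + 0.9 * 24.6
M90 = 26.24 dN.m

26.24 dN.m


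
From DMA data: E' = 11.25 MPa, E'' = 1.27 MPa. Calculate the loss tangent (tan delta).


tan delta = E'' / E'
= 1.27 / 11.25
= 0.1129

tan delta = 0.1129


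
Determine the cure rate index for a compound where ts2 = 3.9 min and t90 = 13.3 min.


CRI = 100 / (t90 - ts2)
= 100 / (13.3 - 3.9)
= 100 / 9.4
= 10.64 min^-1

10.64 min^-1


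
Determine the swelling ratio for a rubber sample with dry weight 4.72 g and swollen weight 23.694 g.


Q = W_swollen / W_dry
Q = 23.694 / 4.72
Q = 5.02

Q = 5.02


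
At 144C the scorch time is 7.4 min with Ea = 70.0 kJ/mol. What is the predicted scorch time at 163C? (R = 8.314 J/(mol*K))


Convert temperatures: T1 = 144 + 273.15 = 417.15 K, T2 = 163 + 273.15 = 436.15 K
ts2_new = 7.4 * exp(70000 / 8.314 * (1/436.15 - 1/417.15))
1/T2 - 1/T1 = -1.0443e-04
ts2_new = 3.07 min

3.07 min


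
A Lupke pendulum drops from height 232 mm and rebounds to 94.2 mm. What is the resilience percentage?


Resilience = h_rebound / h_drop * 100
= 94.2 / 232 * 100
= 40.6%

40.6%


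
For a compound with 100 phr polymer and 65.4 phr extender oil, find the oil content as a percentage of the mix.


Oil % = oil / (100 + oil) * 100
= 65.4 / (100 + 65.4) * 100
= 65.4 / 165.4 * 100
= 39.54%

39.54%


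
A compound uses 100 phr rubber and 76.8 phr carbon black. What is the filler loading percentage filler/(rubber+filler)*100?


Filler % = filler / (rubber + filler) * 100
= 76.8 / (100 + 76.8) * 100
= 76.8 / 176.8 * 100
= 43.44%

43.44%


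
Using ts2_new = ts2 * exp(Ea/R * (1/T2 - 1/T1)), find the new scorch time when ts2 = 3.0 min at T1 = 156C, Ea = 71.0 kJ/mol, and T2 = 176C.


Convert temperatures: T1 = 156 + 273.15 = 429.15 K, T2 = 176 + 273.15 = 449.15 K
ts2_new = 3.0 * exp(71000 / 8.314 * (1/449.15 - 1/429.15))
1/T2 - 1/T1 = -1.0376e-04
ts2_new = 1.24 min

1.24 min


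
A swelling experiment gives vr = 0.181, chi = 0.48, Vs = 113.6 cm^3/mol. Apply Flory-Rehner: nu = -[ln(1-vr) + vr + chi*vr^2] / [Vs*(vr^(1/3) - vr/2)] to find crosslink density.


ln(1 - vr) = ln(1 - 0.181) = -0.1997
Numerator = -((-0.1997) + 0.181 + 0.48 * 0.181^2) = 0.0029
Denominator = 113.6 * (0.181^(1/3) - 0.181/2) = 53.9788
nu = 0.0029 / 53.9788 = 5.4575e-05 mol/cm^3

5.4575e-05 mol/cm^3


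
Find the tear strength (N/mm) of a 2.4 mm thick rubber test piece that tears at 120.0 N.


Tear strength = force / thickness
= 120.0 / 2.4
= 50.0 N/mm

50.0 N/mm


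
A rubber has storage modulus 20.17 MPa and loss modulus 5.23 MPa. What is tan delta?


tan delta = E'' / E'
= 5.23 / 20.17
= 0.2593

tan delta = 0.2593


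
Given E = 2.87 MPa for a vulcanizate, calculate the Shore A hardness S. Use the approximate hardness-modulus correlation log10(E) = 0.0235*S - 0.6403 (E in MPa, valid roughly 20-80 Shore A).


log10(E) = 0.0235*S - 0.6403  =>  S = (log10(E) + 0.6403) / 0.0235
log10(2.87) = 0.457882
S = (0.457882 + 0.6403) / 0.0235 = 1.098182 / 0.0235
S = 46.7

Shore A = 46.7


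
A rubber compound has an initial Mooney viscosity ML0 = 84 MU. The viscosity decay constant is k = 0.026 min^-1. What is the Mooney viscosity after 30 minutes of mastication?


ML = ML0 * exp(-k * t)
ML = 84 * exp(-0.026 * 30)
ML = 84 * 0.4584
ML = 38.51 MU

38.51 MU


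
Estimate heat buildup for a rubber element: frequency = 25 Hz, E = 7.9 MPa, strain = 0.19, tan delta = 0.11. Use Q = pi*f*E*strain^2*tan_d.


Q = pi * f * E * strain^2 * tan_d
= pi * 25 * 7.9 * 0.19^2 * 0.11
= pi * 25 * 7.9 * 0.0361 * 0.11
= 2.4639

Q = 2.4639


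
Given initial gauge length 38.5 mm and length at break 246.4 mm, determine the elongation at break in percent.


Elongation = (Lf - L0) / L0 * 100
= (246.4 - 38.5) / 38.5 * 100
= 207.9 / 38.5 * 100
= 540.0%

540.0%


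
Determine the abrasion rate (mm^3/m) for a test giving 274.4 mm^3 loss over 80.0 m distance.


Rate = volume_loss / distance
= 274.4 / 80.0
= 3.43 mm^3/m

3.43 mm^3/m


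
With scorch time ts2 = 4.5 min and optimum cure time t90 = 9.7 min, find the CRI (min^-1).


CRI = 100 / (t90 - ts2)
= 100 / (9.7 - 4.5)
= 100 / 5.2
= 19.23 min^-1

19.23 min^-1


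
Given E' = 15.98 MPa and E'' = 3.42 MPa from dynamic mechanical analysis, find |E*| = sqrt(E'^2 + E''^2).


|E*| = sqrt(E'^2 + E''^2)
= sqrt(15.98^2 + 3.42^2)
= sqrt(255.3604 + 11.6964)
= 16.342 MPa

16.342 MPa


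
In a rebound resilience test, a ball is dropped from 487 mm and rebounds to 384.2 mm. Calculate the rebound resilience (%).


Resilience = h_rebound / h_drop * 100
= 384.2 / 487 * 100
= 78.9%

78.9%


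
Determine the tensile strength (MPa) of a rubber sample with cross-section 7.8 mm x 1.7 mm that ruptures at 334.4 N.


Area = width * thickness = 7.8 * 1.7 = 13.26 mm^2
TS = force / area = 334.4 / 13.26 = 25.22 MPa

25.22 MPa


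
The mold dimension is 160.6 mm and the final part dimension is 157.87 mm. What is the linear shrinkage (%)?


Shrinkage = (mold - part) / mold * 100
= (160.6 - 157.87) / 160.6 * 100
= 2.73 / 160.6 * 100
= 1.7%

1.7%


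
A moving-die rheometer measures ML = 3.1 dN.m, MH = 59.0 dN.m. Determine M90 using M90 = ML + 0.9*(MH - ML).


M90 = ML + 0.9 * (MH - ML)
M90 = 3.1 + 0.9 * (59.0 - 3.1)
M90 = 3.1 + 0.9 * 55.9
M90 = 53.41 dN.m

53.41 dN.m


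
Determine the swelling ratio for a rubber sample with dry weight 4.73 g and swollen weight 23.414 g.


Q = W_swollen / W_dry
Q = 23.414 / 4.73
Q = 4.95

Q = 4.95


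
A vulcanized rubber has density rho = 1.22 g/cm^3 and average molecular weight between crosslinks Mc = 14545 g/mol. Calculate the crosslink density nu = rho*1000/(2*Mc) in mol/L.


nu = rho * 1000 / (2 * Mc)
nu = 1.22 * 1000 / (2 * 14545)
nu = 1220.0 / 29090
nu = 0.0419 mol/L

0.0419 mol/L


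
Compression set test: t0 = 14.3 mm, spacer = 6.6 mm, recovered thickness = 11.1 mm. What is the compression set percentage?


CS = (t0 - recovered) / (t0 - ts) * 100
= (14.3 - 11.1) / (14.3 - 6.6) * 100
= 3.2 / 7.7 * 100
= 41.6%

41.6%


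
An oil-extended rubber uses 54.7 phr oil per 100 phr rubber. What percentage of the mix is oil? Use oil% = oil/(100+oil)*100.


Oil % = oil / (100 + oil) * 100
= 54.7 / (100 + 54.7) * 100
= 54.7 / 154.7 * 100
= 35.36%

35.36%


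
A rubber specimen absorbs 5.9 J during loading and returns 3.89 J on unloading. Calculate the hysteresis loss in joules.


Hysteresis loss = loading - unloading
= 5.9 - 3.89
= 2.01 J

2.01 J


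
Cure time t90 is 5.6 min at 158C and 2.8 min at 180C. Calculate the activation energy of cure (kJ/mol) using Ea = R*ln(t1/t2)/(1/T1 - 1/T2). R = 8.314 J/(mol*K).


T1 = 431.15 K, T2 = 453.15 K
1/T1 - 1/T2 = 1.1260e-04
ln(t1/t2) = ln(5.6/2.8) = 0.6931
Ea = 8.314 * 0.6931 / 1.1260e-04 = 51177.9841 J/mol
Ea = 51.18 kJ/mol

51.18 kJ/mol


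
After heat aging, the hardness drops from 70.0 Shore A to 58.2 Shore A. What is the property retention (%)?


Retention = aged / original * 100
= 58.2 / 70.0 * 100
= 83.1%

83.1%


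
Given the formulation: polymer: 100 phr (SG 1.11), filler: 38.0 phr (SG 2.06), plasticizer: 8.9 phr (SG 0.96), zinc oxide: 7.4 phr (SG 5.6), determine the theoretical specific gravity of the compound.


Sum of weights = 154.3
Volume contributions:
  polymer: 100/1.11 = 90.0901
  filler: 38.0/2.06 = 18.4466
  plasticizer: 8.9/0.96 = 9.2708
  zinc oxide: 7.4/5.6 = 1.3214
Sum of volumes = 119.1290
SG = 154.3 / 119.1290 = 1.295

SG = 1.295


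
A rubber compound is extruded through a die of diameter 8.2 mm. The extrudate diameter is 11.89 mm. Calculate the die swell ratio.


Die swell ratio = D_extrudate / D_die
= 11.89 / 8.2
= 1.45

Die swell = 1.45


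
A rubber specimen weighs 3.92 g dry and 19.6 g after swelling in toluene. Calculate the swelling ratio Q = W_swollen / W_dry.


Q = W_swollen / W_dry
Q = 19.6 / 3.92
Q = 5.0

Q = 5.0


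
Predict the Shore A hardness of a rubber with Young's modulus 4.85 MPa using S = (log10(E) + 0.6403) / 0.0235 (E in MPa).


log10(E) = 0.0235*S - 0.6403  =>  S = (log10(E) + 0.6403) / 0.0235
log10(4.85) = 0.685742
S = (0.685742 + 0.6403) / 0.0235 = 1.326042 / 0.0235
S = 56.4

Shore A = 56.4


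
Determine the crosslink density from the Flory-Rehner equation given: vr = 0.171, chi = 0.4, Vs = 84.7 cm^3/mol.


ln(1 - vr) = ln(1 - 0.171) = -0.1875
Numerator = -((-0.1875) + 0.171 + 0.4 * 0.171^2) = 0.0048
Denominator = 84.7 * (0.171^(1/3) - 0.171/2) = 39.7709
nu = 0.0048 / 39.7709 = 1.2167e-04 mol/cm^3

1.2167e-04 mol/cm^3


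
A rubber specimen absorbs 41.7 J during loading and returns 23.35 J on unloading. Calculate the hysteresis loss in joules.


Hysteresis loss = loading - unloading
= 41.7 - 23.35
= 18.35 J

18.35 J


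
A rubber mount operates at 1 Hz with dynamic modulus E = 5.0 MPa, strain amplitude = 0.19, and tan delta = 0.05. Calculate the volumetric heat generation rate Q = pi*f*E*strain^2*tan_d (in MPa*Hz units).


Q = pi * f * E * strain^2 * tan_d
= pi * 1 * 5.0 * 0.19^2 * 0.05
= pi * 1 * 5.0 * 0.0361 * 0.05
= 0.0284

Q = 0.0284


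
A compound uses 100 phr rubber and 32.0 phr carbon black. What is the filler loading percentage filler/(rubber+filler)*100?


Filler % = filler / (rubber + filler) * 100
= 32.0 / (100 + 32.0) * 100
= 32.0 / 132.0 * 100
= 24.24%

24.24%


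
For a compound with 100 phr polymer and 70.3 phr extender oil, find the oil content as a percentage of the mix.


Oil % = oil / (100 + oil) * 100
= 70.3 / (100 + 70.3) * 100
= 70.3 / 170.3 * 100
= 41.28%

41.28%


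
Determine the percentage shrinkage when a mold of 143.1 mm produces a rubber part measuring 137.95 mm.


Shrinkage = (mold - part) / mold * 100
= (143.1 - 137.95) / 143.1 * 100
= 5.15 / 143.1 * 100
= 3.6%

3.6%


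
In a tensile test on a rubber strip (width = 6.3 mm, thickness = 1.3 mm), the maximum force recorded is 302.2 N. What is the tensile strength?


Area = width * thickness = 6.3 * 1.3 = 8.19 mm^2
TS = force / area = 302.2 / 8.19 = 36.9 MPa

36.9 MPa


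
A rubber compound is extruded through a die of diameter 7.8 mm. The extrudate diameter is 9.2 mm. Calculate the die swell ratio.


Die swell ratio = D_extrudate / D_die
= 9.2 / 7.8
= 1.179

Die swell = 1.179


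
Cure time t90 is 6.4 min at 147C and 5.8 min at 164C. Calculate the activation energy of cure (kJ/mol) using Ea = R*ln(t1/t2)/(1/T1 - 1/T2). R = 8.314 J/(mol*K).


T1 = 420.15 K, T2 = 437.15 K
1/T1 - 1/T2 = 9.2558e-05
ln(t1/t2) = ln(6.4/5.8) = 0.0984
Ea = 8.314 * 0.0984 / 9.2558e-05 = 8842.3536 J/mol
Ea = 8.84 kJ/mol

8.84 kJ/mol


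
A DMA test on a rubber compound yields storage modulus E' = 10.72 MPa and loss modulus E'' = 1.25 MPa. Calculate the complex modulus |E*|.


|E*| = sqrt(E'^2 + E''^2)
= sqrt(10.72^2 + 1.25^2)
= sqrt(114.9184 + 1.5625)
= 10.793 MPa

10.793 MPa


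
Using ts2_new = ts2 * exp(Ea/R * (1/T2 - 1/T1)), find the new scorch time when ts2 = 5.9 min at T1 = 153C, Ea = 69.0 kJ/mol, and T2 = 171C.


Convert temperatures: T1 = 153 + 273.15 = 426.15 K, T2 = 171 + 273.15 = 444.15 K
ts2_new = 5.9 * exp(69000 / 8.314 * (1/444.15 - 1/426.15))
1/T2 - 1/T1 = -9.5100e-05
ts2_new = 2.68 min

2.68 min


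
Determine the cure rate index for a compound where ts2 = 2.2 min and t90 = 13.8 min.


CRI = 100 / (t90 - ts2)
= 100 / (13.8 - 2.2)
= 100 / 11.6
= 8.62 min^-1

8.62 min^-1


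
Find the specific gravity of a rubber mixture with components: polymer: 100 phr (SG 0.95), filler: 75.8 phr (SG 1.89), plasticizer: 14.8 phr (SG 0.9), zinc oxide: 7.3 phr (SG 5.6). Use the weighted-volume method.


Sum of weights = 197.9
Volume contributions:
  polymer: 100/0.95 = 105.2632
  filler: 75.8/1.89 = 40.1058
  plasticizer: 14.8/0.9 = 16.4444
  zinc oxide: 7.3/5.6 = 1.3036
Sum of volumes = 163.1170
SG = 197.9 / 163.1170 = 1.213

SG = 1.213


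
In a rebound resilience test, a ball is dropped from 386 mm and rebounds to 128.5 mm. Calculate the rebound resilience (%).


Resilience = h_rebound / h_drop * 100
= 128.5 / 386 * 100
= 33.3%

33.3%


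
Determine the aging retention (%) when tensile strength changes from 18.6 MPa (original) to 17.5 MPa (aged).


Retention = aged / original * 100
= 17.5 / 18.6 * 100
= 94.1%

94.1%


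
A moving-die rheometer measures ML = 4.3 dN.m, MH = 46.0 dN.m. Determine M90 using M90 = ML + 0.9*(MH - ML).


M90 = ML + 0.9 * (MH - ML)
M90 = 4.3 + 0.9 * (46.0 - 4.3)
M90 = 4.3 + 0.9 * 41.7
M90 = 41.83 dN.m

41.83 dN.m


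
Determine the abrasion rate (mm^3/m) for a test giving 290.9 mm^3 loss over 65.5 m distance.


Rate = volume_loss / distance
= 290.9 / 65.5
= 4.441 mm^3/m

4.441 mm^3/m


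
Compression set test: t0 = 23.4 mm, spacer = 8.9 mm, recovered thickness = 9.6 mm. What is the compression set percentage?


CS = (t0 - recovered) / (t0 - ts) * 100
= (23.4 - 9.6) / (23.4 - 8.9) * 100
= 13.8 / 14.5 * 100
= 95.2%

95.2%


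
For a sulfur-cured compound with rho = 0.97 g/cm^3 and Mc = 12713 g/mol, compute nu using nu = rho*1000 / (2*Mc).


nu = rho * 1000 / (2 * Mc)
nu = 0.97 * 1000 / (2 * 12713)
nu = 970.0 / 25426
nu = 0.0381 mol/L

0.0381 mol/L


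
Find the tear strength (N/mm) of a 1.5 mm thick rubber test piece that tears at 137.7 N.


Tear strength = force / thickness
= 137.7 / 1.5
= 91.8 N/mm

91.8 N/mm


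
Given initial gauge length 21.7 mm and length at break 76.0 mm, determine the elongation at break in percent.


Elongation = (Lf - L0) / L0 * 100
= (76.0 - 21.7) / 21.7 * 100
= 54.3 / 21.7 * 100
= 250.2%

250.2%


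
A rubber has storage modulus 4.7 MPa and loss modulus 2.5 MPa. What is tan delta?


tan delta = E'' / E'
= 2.5 / 4.7
= 0.5319

tan delta = 0.5319


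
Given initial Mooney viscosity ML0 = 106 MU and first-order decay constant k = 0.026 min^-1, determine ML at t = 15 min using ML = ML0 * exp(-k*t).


ML = ML0 * exp(-k * t)
ML = 106 * exp(-0.026 * 15)
ML = 106 * 0.6771
ML = 71.77 MU

71.77 MU


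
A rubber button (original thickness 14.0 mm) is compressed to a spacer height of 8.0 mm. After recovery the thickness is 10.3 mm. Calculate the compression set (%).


CS = (t0 - recovered) / (t0 - ts) * 100
= (14.0 - 10.3) / (14.0 - 8.0) * 100
= 3.7 / 6.0 * 100
= 61.7%

61.7%


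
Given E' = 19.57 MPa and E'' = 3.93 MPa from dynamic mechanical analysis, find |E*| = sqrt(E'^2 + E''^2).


|E*| = sqrt(E'^2 + E''^2)
= sqrt(19.57^2 + 3.93^2)
= sqrt(382.9849 + 15.4449)
= 19.961 MPa

19.961 MPa


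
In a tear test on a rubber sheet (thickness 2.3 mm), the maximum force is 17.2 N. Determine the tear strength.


Tear strength = force / thickness
= 17.2 / 2.3
= 7.48 N/mm

7.48 N/mm


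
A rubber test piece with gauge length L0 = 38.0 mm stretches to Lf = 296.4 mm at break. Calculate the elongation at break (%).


Elongation = (Lf - L0) / L0 * 100
= (296.4 - 38.0) / 38.0 * 100
= 258.4 / 38.0 * 100
= 680.0%

680.0%


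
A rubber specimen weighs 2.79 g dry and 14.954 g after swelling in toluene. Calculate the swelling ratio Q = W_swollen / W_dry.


Q = W_swollen / W_dry
Q = 14.954 / 2.79
Q = 5.36

Q = 5.36


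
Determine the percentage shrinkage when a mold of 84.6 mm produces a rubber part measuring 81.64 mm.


Shrinkage = (mold - part) / mold * 100
= (84.6 - 81.64) / 84.6 * 100
= 2.96 / 84.6 * 100
= 3.5%

3.5%


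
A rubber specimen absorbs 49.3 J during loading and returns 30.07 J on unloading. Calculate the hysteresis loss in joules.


Hysteresis loss = loading - unloading
= 49.3 - 30.07
= 19.23 J

19.23 J


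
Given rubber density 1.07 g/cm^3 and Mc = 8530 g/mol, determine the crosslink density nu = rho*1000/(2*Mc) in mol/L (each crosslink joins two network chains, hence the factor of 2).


nu = rho * 1000 / (2 * Mc)
nu = 1.07 * 1000 / (2 * 8530)
nu = 1070.0 / 17060
nu = 0.0627 mol/L

0.0627 mol/L


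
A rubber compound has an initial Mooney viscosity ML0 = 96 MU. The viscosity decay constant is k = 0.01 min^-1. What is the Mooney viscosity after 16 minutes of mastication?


ML = ML0 * exp(-k * t)
ML = 96 * exp(-0.01 * 16)
ML = 96 * 0.8521
ML = 81.81 MU

81.81 MU


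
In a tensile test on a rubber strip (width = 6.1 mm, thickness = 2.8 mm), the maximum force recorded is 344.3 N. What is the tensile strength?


Area = width * thickness = 6.1 * 2.8 = 17.08 mm^2
TS = force / area = 344.3 / 17.08 = 20.16 MPa

20.16 MPa


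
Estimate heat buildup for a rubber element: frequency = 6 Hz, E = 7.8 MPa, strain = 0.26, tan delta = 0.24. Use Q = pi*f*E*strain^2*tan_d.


Q = pi * f * E * strain^2 * tan_d
= pi * 6 * 7.8 * 0.26^2 * 0.24
= pi * 6 * 7.8 * 0.0676 * 0.24
= 2.3854

Q = 2.3854


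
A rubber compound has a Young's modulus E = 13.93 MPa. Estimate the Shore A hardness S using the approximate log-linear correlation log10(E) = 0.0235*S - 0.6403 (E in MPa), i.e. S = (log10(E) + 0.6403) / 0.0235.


log10(E) = 0.0235*S - 0.6403  =>  S = (log10(E) + 0.6403) / 0.0235
log10(13.93) = 1.143951
S = (1.143951 + 0.6403) / 0.0235 = 1.784251 / 0.0235
S = 75.9

Shore A = 75.9


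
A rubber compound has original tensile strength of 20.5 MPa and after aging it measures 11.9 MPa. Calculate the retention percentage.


Retention = aged / original * 100
= 11.9 / 20.5 * 100
= 58.0%

58.0%


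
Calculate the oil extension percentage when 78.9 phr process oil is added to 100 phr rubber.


Oil % = oil / (100 + oil) * 100
= 78.9 / (100 + 78.9) * 100
= 78.9 / 178.9 * 100
= 44.1%

44.1%


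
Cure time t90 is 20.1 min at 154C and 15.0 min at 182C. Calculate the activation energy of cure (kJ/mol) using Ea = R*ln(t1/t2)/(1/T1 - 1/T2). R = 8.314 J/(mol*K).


T1 = 427.15 K, T2 = 455.15 K
1/T1 - 1/T2 = 1.4402e-04
ln(t1/t2) = ln(20.1/15.0) = 0.2927
Ea = 8.314 * 0.2927 / 1.4402e-04 = 16895.2484 J/mol
Ea = 16.9 kJ/mol

16.9 kJ/mol


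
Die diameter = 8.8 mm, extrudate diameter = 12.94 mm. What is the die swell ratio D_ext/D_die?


Die swell ratio = D_extrudate / D_die
= 12.94 / 8.8
= 1.47

Die swell = 1.47


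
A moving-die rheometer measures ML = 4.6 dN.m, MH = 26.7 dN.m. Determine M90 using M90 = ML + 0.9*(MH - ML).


M90 = ML + 0.9 * (MH - ML)
M90 = 4.6 + 0.9 * (26.7 - 4.6)
M90 = 4.6 + 0.9 * 22.1
M90 = 24.49 dN.m

24.49 dN.m


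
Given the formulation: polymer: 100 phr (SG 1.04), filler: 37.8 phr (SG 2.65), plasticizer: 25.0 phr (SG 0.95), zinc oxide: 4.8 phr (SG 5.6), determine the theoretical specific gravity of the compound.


Sum of weights = 167.6
Volume contributions:
  polymer: 100/1.04 = 96.1538
  filler: 37.8/2.65 = 14.2642
  plasticizer: 25.0/0.95 = 26.3158
  zinc oxide: 4.8/5.6 = 0.8571
Sum of volumes = 137.5909
SG = 167.6 / 137.5909 = 1.218

SG = 1.218


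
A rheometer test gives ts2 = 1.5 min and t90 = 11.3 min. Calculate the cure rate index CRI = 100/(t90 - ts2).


CRI = 100 / (t90 - ts2)
= 100 / (11.3 - 1.5)
= 100 / 9.8
= 10.2 min^-1

10.2 min^-1


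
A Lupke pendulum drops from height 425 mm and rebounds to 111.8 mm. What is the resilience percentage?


Resilience = h_rebound / h_drop * 100
= 111.8 / 425 * 100
= 26.3%

26.3%


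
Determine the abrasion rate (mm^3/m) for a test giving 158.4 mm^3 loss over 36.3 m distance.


Rate = volume_loss / distance
= 158.4 / 36.3
= 4.364 mm^3/m

4.364 mm^3/m


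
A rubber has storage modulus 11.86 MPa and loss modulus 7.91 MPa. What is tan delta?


tan delta = E'' / E'
= 7.91 / 11.86
= 0.6669

tan delta = 0.6669


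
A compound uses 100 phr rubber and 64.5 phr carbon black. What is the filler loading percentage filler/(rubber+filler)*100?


Filler % = filler / (rubber + filler) * 100
= 64.5 / (100 + 64.5) * 100
= 64.5 / 164.5 * 100
= 39.21%

39.21%


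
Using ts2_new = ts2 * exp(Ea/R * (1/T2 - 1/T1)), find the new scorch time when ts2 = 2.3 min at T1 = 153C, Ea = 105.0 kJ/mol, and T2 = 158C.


Convert temperatures: T1 = 153 + 273.15 = 426.15 K, T2 = 158 + 273.15 = 431.15 K
ts2_new = 2.3 * exp(105000 / 8.314 * (1/431.15 - 1/426.15))
1/T2 - 1/T1 = -2.7213e-05
ts2_new = 1.63 min

1.63 min


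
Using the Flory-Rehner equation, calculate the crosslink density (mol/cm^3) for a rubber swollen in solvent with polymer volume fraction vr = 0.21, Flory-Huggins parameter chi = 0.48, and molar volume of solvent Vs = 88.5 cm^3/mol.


ln(1 - vr) = ln(1 - 0.21) = -0.2357
Numerator = -((-0.2357) + 0.21 + 0.48 * 0.21^2) = 0.0046
Denominator = 88.5 * (0.21^(1/3) - 0.21/2) = 43.3112
nu = 0.0046 / 43.3112 = 1.0515e-04 mol/cm^3

1.0515e-04 mol/cm^3


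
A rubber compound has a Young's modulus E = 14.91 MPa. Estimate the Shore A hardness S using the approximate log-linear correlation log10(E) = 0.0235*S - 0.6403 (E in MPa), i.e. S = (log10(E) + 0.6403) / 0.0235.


log10(E) = 0.0235*S - 0.6403  =>  S = (log10(E) + 0.6403) / 0.0235
log10(14.91) = 1.173478
S = (1.173478 + 0.6403) / 0.0235 = 1.813778 / 0.0235
S = 77.2

Shore A = 77.2


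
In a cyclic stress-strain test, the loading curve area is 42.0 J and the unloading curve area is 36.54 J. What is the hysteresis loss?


Hysteresis loss = loading - unloading
= 42.0 - 36.54
= 5.46 J

5.46 J


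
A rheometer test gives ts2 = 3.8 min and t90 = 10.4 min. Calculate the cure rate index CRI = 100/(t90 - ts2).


CRI = 100 / (t90 - ts2)
= 100 / (10.4 - 3.8)
= 100 / 6.6
= 15.15 min^-1

15.15 min^-1


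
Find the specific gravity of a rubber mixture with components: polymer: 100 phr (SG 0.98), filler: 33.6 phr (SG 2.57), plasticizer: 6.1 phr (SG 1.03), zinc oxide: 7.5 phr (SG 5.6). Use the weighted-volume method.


Sum of weights = 147.2
Volume contributions:
  polymer: 100/0.98 = 102.0408
  filler: 33.6/2.57 = 13.0739
  plasticizer: 6.1/1.03 = 5.9223
  zinc oxide: 7.5/5.6 = 1.3393
Sum of volumes = 122.3764
SG = 147.2 / 122.3764 = 1.203

SG = 1.203


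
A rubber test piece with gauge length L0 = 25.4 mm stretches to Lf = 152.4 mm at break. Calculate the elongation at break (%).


Elongation = (Lf - L0) / L0 * 100
= (152.4 - 25.4) / 25.4 * 100
= 127.0 / 25.4 * 100
= 500.0%

500.0%


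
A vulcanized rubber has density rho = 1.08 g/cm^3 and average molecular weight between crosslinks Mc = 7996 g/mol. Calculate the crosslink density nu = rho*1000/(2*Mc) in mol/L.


nu = rho * 1000 / (2 * Mc)
nu = 1.08 * 1000 / (2 * 7996)
nu = 1080.0 / 15992
nu = 0.0675 mol/L

0.0675 mol/L


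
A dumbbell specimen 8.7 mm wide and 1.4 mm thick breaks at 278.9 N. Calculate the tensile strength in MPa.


Area = width * thickness = 8.7 * 1.4 = 12.18 mm^2
TS = force / area = 278.9 / 12.18 = 22.9 MPa

22.9 MPa


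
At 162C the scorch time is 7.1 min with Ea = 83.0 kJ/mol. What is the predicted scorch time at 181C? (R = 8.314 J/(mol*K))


Convert temperatures: T1 = 162 + 273.15 = 435.15 K, T2 = 181 + 273.15 = 454.15 K
ts2_new = 7.1 * exp(83000 / 8.314 * (1/454.15 - 1/435.15))
1/T2 - 1/T1 = -9.6142e-05
ts2_new = 2.72 min

2.72 min


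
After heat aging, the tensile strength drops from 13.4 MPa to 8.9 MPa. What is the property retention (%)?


Retention = aged / original * 100
= 8.9 / 13.4 * 100
= 66.4%

66.4%


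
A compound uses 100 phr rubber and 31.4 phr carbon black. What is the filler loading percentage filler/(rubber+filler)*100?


Filler % = filler / (rubber + filler) * 100
= 31.4 / (100 + 31.4) * 100
= 31.4 / 131.4 * 100
= 23.9%

23.9%


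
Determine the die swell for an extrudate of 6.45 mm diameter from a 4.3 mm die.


Die swell ratio = D_extrudate / D_die
= 6.45 / 4.3
= 1.5

Die swell = 1.5


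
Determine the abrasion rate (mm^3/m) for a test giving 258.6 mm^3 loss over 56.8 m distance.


Rate = volume_loss / distance
= 258.6 / 56.8
= 4.553 mm^3/m

4.553 mm^3/m


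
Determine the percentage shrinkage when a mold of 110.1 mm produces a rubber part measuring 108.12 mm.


Shrinkage = (mold - part) / mold * 100
= (110.1 - 108.12) / 110.1 * 100
= 1.98 / 110.1 * 100
= 1.8%

1.8%


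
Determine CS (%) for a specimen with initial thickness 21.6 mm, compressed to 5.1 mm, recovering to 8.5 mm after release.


CS = (t0 - recovered) / (t0 - ts) * 100
= (21.6 - 8.5) / (21.6 - 5.1) * 100
= 13.1 / 16.5 * 100
= 79.4%

79.4%


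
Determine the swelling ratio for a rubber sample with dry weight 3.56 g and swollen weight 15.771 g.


Q = W_swollen / W_dry
Q = 15.771 / 3.56
Q = 4.43

Q = 4.43


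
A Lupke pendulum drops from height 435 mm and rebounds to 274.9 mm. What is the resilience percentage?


Resilience = h_rebound / h_drop * 100
= 274.9 / 435 * 100
= 63.2%

63.2%


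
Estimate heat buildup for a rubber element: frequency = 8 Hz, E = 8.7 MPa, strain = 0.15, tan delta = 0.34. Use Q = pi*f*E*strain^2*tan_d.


Q = pi * f * E * strain^2 * tan_d
= pi * 8 * 8.7 * 0.15^2 * 0.34
= pi * 8 * 8.7 * 0.0225 * 0.34
= 1.6727

Q = 1.6727


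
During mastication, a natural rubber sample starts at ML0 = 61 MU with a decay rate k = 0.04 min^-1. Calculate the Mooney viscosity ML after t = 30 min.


ML = ML0 * exp(-k * t)
ML = 61 * exp(-0.04 * 30)
ML = 61 * 0.3012
ML = 18.37 MU

18.37 MU


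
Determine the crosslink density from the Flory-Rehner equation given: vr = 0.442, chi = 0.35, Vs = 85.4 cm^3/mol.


ln(1 - vr) = ln(1 - 0.442) = -0.5834
Numerator = -((-0.5834) + 0.442 + 0.35 * 0.442^2) = 0.0730
Denominator = 85.4 * (0.442^(1/3) - 0.442/2) = 46.1793
nu = 0.0730 / 46.1793 = 0.0016 mol/cm^3

0.0016 mol/cm^3


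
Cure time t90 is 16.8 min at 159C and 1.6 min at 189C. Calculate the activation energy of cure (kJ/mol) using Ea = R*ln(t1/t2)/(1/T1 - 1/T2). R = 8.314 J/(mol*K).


T1 = 432.15 K, T2 = 462.15 K
1/T1 - 1/T2 = 1.5021e-04
ln(t1/t2) = ln(16.8/1.6) = 2.3514
Ea = 8.314 * 2.3514 / 1.5021e-04 = 130145.2087 J/mol
Ea = 130.15 kJ/mol

130.15 kJ/mol


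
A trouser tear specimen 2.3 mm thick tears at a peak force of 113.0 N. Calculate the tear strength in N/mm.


Tear strength = force / thickness
= 113.0 / 2.3
= 49.13 N/mm

49.13 N/mm


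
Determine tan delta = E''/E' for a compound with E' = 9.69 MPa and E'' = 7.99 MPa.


tan delta = E'' / E'
= 7.99 / 9.69
= 0.8246

tan delta = 0.8246


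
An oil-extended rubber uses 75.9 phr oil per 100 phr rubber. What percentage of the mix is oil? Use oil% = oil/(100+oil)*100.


Oil % = oil / (100 + oil) * 100
= 75.9 / (100 + 75.9) * 100
= 75.9 / 175.9 * 100
= 43.15%

43.15%


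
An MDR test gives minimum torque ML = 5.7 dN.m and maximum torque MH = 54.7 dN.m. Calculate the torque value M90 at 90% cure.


M90 = ML + 0.9 * (MH - ML)
M90 = 5.7 + 0.9 * (54.7 - 5.7)
M90 = 5.7 + 0.9 * 49.0
M90 = 49.8 dN.m

49.8 dN.m


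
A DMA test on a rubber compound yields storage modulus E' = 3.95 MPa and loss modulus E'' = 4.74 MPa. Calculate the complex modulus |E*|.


|E*| = sqrt(E'^2 + E''^2)
= sqrt(3.95^2 + 4.74^2)
= sqrt(15.6025 + 22.4676)
= 6.17 MPa

6.17 MPa


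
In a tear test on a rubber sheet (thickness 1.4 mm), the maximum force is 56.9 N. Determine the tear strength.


Tear strength = force / thickness
= 56.9 / 1.4
= 40.64 N/mm

40.64 N/mm


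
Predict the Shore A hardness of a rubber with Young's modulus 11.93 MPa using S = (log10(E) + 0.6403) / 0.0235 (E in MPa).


log10(E) = 0.0235*S - 0.6403  =>  S = (log10(E) + 0.6403) / 0.0235
log10(11.93) = 1.076640
S = (1.076640 + 0.6403) / 0.0235 = 1.716940 / 0.0235
S = 73.1

Shore A = 73.1


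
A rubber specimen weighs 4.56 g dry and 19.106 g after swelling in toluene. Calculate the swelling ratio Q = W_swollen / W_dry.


Q = W_swollen / W_dry
Q = 19.106 / 4.56
Q = 4.19

Q = 4.19


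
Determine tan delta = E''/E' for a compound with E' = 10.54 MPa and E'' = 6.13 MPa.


tan delta = E'' / E'
= 6.13 / 10.54
= 0.5816

tan delta = 0.5816


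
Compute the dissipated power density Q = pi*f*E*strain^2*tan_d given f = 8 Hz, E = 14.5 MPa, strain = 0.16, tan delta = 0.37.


Q = pi * f * E * strain^2 * tan_d
= pi * 8 * 14.5 * 0.16^2 * 0.37
= pi * 8 * 14.5 * 0.0256 * 0.37
= 3.4518

Q = 3.4518


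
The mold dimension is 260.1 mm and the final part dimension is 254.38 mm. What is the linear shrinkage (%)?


Shrinkage = (mold - part) / mold * 100
= (260.1 - 254.38) / 260.1 * 100
= 5.72 / 260.1 * 100
= 2.2%

2.2%


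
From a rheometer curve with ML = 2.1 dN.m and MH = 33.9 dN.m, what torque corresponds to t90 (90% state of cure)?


M90 = ML + 0.9 * (MH - ML)
M90 = 2.1 + 0.9 * (33.9 - 2.1)
M90 = 2.1 + 0.9 * 31.8
M90 = 30.72 dN.m

30.72 dN.m


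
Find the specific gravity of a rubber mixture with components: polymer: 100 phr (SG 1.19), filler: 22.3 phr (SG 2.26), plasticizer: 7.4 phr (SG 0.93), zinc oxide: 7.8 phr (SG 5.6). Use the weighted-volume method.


Sum of weights = 137.5
Volume contributions:
  polymer: 100/1.19 = 84.0336
  filler: 22.3/2.26 = 9.8673
  plasticizer: 7.4/0.93 = 7.9570
  zinc oxide: 7.8/5.6 = 1.3929
Sum of volumes = 103.2507
SG = 137.5 / 103.2507 = 1.332

SG = 1.332


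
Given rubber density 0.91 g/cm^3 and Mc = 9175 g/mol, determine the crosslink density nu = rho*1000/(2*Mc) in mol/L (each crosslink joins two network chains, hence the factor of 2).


nu = rho * 1000 / (2 * Mc)
nu = 0.91 * 1000 / (2 * 9175)
nu = 910.0 / 18350
nu = 0.0496 mol/L

0.0496 mol/L


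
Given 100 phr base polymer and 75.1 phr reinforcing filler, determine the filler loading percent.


Filler % = filler / (rubber + filler) * 100
= 75.1 / (100 + 75.1) * 100
= 75.1 / 175.1 * 100
= 42.89%

42.89%


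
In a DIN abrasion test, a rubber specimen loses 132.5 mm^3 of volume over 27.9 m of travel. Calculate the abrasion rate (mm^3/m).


Rate = volume_loss / distance
= 132.5 / 27.9
= 4.749 mm^3/m

4.749 mm^3/m


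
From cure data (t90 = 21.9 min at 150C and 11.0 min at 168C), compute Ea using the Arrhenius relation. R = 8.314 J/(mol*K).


T1 = 423.15 K, T2 = 441.15 K
1/T1 - 1/T2 = 9.6425e-05
ln(t1/t2) = ln(21.9/11.0) = 0.6886
Ea = 8.314 * 0.6886 / 9.6425e-05 = 59371.7316 J/mol
Ea = 59.37 kJ/mol

59.37 kJ/mol


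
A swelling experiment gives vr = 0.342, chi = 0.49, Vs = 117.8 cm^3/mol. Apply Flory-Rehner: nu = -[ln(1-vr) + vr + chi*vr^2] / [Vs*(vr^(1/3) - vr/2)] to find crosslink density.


ln(1 - vr) = ln(1 - 0.342) = -0.4186
Numerator = -((-0.4186) + 0.342 + 0.49 * 0.342^2) = 0.0192
Denominator = 117.8 * (0.342^(1/3) - 0.342/2) = 62.2360
nu = 0.0192 / 62.2360 = 3.0911e-04 mol/cm^3

3.0911e-04 mol/cm^3


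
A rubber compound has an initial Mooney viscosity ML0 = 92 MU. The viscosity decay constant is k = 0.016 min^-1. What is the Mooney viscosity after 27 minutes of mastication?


ML = ML0 * exp(-k * t)
ML = 92 * exp(-0.016 * 27)
ML = 92 * 0.6492
ML = 59.73 MU

59.73 MU


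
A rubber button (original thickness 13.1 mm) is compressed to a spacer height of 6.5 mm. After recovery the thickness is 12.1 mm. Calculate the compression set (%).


CS = (t0 - recovered) / (t0 - ts) * 100
= (13.1 - 12.1) / (13.1 - 6.5) * 100
= 1.0 / 6.6 * 100
= 15.2%

15.2%


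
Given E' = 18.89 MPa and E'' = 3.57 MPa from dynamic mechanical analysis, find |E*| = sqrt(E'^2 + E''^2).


|E*| = sqrt(E'^2 + E''^2)
= sqrt(18.89^2 + 3.57^2)
= sqrt(356.8321 + 12.7449)
= 19.224 MPa

19.224 MPa


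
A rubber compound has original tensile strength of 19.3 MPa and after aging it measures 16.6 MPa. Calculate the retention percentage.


Retention = aged / original * 100
= 16.6 / 19.3 * 100
= 86.0%

86.0%


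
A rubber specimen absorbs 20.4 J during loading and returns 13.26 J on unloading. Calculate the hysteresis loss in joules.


Hysteresis loss = loading - unloading
= 20.4 - 13.26
= 7.14 J

7.14 J


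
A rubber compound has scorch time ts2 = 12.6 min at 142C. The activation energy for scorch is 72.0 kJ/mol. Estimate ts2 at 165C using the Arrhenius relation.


Convert temperatures: T1 = 142 + 273.15 = 415.15 K, T2 = 165 + 273.15 = 438.15 K
ts2_new = 12.6 * exp(72000 / 8.314 * (1/438.15 - 1/415.15))
1/T2 - 1/T1 = -1.2644e-04
ts2_new = 4.22 min

4.22 min


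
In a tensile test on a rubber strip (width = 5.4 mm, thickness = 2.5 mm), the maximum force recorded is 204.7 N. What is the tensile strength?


Area = width * thickness = 5.4 * 2.5 = 13.5 mm^2
TS = force / area = 204.7 / 13.5 = 15.16 MPa

15.16 MPa


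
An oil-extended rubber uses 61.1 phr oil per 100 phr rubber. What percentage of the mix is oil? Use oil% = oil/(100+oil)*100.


Oil % = oil / (100 + oil) * 100
= 61.1 / (100 + 61.1) * 100
= 61.1 / 161.1 * 100
= 37.93%

37.93%
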